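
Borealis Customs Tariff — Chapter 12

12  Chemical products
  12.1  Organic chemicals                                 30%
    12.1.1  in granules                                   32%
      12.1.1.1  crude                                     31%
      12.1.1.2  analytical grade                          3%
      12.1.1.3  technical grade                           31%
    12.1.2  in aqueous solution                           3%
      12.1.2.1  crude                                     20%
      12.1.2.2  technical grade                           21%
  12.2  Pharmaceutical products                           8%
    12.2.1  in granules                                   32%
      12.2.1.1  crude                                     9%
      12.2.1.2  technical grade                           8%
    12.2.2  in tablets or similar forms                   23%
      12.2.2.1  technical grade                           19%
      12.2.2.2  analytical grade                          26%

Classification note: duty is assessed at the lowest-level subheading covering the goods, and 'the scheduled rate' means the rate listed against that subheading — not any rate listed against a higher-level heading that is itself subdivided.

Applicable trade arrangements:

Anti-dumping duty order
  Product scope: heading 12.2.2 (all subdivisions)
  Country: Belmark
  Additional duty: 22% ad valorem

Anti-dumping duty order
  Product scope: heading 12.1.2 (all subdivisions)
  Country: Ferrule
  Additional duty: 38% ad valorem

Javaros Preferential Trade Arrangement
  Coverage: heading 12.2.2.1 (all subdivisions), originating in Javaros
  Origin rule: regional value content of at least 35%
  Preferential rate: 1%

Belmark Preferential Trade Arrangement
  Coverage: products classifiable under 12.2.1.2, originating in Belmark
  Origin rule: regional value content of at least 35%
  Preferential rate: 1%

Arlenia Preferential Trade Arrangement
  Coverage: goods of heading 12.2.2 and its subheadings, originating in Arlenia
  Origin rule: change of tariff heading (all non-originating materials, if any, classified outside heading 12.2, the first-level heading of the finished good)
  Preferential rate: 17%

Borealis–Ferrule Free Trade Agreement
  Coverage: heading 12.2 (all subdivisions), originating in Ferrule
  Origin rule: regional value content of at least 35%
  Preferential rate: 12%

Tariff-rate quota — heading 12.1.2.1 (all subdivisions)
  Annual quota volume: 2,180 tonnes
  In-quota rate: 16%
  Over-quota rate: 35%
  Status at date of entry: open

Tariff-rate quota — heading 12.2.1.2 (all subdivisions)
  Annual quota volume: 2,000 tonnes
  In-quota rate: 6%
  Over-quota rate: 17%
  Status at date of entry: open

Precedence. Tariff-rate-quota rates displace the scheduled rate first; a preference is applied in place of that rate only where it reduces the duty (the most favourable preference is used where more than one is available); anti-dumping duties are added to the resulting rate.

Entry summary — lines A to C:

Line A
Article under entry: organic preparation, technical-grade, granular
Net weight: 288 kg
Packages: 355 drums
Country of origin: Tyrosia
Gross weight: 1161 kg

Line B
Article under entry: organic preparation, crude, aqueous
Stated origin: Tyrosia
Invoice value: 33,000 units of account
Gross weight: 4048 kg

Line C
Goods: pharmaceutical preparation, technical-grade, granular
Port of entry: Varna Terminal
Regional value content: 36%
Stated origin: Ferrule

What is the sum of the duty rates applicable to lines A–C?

53%

Line A: organic → 12.1; granular → 12.1.1; technical-grade → 12.1.1.3. Scheduled 31%. No special measure applies. → 31%.
Line B: organic → 12.1; aqueous → 12.1.2; crude → 12.1.2.1. Scheduled 20%. quota on 12.1.2.1 open → in-quota 16%. → 16%.
Line C: pharmaceutical → 12.2; granular → 12.2.1; technical-grade → 12.2.1.2. Scheduled 8%. quota on 12.2.1.2 open → in-quota 6%; Ferrule agreement on 12.2: RVC ≥ 35% → 12% available; preference 12% not lower than 6% → no reduction. → 6%.
Sum: 31% + 16% + 6% = 53%.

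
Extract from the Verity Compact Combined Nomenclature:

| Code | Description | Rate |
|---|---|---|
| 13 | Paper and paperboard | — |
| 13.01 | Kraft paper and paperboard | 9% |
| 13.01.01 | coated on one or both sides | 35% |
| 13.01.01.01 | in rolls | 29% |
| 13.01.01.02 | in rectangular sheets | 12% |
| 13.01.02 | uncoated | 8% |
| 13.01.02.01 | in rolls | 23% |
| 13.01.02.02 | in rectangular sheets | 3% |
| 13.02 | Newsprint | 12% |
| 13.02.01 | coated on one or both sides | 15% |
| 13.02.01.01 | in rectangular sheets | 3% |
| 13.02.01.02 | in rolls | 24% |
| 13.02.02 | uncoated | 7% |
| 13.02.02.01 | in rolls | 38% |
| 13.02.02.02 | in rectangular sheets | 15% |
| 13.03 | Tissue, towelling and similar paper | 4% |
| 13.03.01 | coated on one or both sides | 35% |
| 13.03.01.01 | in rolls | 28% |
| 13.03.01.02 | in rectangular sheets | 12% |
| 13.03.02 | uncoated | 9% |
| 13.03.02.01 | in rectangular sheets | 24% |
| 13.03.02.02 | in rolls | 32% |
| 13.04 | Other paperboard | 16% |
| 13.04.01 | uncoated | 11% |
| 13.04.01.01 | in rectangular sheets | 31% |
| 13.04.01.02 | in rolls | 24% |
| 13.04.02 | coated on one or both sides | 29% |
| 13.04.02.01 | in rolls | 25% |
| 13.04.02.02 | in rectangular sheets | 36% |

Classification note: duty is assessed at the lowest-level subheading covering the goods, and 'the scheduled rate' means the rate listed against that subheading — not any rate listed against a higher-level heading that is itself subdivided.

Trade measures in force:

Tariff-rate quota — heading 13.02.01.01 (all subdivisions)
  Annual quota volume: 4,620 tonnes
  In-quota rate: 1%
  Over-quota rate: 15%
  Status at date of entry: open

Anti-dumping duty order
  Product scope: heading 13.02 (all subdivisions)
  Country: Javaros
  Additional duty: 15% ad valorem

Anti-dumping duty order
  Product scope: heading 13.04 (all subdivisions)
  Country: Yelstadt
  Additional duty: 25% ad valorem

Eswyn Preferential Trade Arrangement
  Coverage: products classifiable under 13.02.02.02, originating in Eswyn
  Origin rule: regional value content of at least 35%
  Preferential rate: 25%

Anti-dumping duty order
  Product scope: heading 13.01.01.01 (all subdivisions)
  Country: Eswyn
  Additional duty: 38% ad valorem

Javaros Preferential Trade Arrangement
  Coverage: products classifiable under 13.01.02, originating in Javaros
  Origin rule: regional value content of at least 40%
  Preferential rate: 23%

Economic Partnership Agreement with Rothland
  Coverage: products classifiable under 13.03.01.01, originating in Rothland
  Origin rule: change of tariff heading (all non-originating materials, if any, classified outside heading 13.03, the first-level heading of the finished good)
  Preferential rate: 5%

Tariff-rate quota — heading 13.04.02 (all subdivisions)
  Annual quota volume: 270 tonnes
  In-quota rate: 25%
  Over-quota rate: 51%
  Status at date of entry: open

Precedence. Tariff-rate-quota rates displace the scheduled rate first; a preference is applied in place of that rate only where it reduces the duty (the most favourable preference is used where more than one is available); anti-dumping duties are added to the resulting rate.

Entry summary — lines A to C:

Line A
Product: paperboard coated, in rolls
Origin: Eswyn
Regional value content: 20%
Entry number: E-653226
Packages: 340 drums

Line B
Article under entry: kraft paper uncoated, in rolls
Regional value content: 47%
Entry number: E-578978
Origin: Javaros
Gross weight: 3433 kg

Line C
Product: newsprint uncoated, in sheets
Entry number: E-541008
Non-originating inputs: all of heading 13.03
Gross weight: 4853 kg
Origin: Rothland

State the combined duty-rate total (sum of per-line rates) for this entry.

63%

Line A: paperboard → 13.04; coated → 13.04.02; in rolls → 13.04.02.01. Scheduled 25%. quota on 13.04.02 open → in-quota 25%; Eswyn agreement on 13.02.02.02: 13.04.02.01 not covered. → 25%.
Line B: kraft paper → 13.01; uncoated → 13.01.02; in rolls → 13.01.02.01. Scheduled 23%. Javaros agreement on 13.01.02: RVC ≥ 40% → 23% available; preference 23% not lower than 23% → no reduction. → 23%.
Line C: newsprint → 13.02; uncoated → 13.02.02; in sheets → 13.02.02.02. Scheduled 15%. Rothland agreement on 13.03.01.01: 13.02.02.02 not covered. → 15%.
Sum: 25% + 23% + 15% = 63%.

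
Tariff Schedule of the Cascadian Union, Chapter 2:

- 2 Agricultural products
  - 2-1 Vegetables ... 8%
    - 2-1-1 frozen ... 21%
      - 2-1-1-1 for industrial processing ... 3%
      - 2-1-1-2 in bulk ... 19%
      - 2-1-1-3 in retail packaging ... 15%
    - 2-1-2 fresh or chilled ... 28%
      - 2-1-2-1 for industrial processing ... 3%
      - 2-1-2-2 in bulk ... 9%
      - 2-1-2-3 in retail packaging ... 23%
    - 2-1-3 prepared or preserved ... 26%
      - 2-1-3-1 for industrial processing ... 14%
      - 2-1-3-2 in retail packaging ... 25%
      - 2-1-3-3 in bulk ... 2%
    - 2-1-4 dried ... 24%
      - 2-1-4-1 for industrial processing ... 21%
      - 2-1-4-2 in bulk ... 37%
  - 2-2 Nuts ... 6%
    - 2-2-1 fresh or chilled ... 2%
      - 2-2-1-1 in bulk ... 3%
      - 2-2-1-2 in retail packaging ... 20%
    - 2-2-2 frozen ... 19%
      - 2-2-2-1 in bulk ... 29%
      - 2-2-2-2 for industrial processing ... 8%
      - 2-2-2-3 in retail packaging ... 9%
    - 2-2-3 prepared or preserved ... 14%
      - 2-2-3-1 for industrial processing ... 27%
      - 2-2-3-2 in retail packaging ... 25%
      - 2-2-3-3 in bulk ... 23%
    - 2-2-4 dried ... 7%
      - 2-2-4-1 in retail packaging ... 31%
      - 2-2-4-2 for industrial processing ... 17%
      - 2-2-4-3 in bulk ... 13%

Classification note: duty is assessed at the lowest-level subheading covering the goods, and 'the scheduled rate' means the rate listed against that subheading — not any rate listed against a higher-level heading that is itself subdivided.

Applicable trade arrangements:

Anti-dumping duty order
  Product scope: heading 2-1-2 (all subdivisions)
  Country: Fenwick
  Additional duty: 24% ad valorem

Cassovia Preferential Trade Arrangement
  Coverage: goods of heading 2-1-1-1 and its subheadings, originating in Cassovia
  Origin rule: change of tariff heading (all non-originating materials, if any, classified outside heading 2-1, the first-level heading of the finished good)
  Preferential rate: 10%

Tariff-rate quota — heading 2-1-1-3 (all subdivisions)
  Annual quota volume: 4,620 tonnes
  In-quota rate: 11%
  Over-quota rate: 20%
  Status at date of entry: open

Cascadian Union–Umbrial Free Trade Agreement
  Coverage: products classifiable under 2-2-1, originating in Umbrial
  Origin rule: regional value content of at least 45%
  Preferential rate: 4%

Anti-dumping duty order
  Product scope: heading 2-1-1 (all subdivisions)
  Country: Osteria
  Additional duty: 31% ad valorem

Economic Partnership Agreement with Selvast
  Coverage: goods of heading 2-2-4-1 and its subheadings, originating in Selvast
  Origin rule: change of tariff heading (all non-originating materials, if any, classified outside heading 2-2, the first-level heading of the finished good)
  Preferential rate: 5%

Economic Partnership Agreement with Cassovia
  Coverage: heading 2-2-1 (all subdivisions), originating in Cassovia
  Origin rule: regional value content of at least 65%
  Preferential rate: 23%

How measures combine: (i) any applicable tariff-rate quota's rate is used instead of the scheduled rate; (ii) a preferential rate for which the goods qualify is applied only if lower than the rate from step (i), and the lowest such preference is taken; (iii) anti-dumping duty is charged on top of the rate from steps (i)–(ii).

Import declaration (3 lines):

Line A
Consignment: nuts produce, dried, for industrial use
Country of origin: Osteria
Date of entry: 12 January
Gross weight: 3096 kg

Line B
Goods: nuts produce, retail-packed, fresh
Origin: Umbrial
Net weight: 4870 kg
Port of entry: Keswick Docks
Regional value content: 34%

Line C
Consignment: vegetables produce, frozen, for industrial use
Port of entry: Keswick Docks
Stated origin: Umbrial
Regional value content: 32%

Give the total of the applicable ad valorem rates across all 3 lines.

40%

Line A: nuts → 2-2; dried → 2-2-4; for industrial use → 2-2-4-2. Scheduled 17%. No special measure applies. → 17%.
Line B: nuts → 2-2; fresh → 2-2-1; retail-packed → 2-2-1-2. Scheduled 20%. Umbrial agreement on 2-2-1: RVC < 45%. → 20%.
Line C: vegetables → 2-1; frozen → 2-1-1; for industrial use → 2-1-1-1. Scheduled 3%. Umbrial agreement on 2-2-1: 2-1-1-1 not covered. → 3%.
Sum: 17% + 20% + 3% = 40%.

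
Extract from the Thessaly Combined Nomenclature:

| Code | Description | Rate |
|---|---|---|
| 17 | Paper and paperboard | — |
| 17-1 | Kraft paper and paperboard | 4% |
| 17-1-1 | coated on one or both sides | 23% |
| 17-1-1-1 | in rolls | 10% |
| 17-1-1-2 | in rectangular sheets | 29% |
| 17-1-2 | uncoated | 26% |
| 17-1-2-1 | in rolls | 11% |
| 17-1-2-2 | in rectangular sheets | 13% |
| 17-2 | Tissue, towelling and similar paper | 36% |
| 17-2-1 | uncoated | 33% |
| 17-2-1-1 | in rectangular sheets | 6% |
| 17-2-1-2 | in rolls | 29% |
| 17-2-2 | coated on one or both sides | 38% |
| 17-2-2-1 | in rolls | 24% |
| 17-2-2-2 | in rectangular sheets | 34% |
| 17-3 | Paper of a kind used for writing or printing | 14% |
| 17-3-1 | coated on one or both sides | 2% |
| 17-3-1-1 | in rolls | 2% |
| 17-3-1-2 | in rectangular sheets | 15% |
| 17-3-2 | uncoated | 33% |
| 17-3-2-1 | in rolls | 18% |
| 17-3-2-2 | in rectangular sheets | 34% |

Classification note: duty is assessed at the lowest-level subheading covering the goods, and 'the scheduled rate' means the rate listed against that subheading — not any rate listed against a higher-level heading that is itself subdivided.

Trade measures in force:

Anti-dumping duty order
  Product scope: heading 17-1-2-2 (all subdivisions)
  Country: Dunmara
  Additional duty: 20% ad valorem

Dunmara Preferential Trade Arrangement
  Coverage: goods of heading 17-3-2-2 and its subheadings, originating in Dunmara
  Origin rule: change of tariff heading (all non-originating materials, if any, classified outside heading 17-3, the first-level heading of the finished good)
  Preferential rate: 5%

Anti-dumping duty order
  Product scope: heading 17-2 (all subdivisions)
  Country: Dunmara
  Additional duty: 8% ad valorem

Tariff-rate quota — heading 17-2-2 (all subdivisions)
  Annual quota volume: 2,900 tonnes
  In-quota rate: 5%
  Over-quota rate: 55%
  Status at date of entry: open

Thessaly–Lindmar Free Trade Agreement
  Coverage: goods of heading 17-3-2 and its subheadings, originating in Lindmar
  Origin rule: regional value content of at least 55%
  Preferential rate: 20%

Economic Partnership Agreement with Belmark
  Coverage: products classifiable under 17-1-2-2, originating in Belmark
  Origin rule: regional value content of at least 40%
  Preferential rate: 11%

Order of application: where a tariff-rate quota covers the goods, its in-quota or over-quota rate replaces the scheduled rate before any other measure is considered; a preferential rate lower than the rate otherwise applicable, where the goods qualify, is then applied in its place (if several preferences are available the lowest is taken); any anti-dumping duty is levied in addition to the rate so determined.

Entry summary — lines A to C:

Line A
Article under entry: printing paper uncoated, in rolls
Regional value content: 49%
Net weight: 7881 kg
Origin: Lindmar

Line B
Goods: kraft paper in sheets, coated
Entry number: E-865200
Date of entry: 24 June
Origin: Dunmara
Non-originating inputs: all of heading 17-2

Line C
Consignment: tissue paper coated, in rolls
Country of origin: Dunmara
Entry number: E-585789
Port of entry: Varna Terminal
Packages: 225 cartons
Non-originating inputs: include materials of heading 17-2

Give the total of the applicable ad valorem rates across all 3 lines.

Line A: printing paper → 17-3; uncoated → 17-3-2; in rolls → 17-3-2-1. Scheduled 18%. Lindmar agreement on 17-3-2: RVC < 55%. → 18%.
Line B: kraft paper → 17-1; coated → 17-1-1; in sheets → 17-1-1-2. Scheduled 29%. Dunmara agreement on 17-3-2-2: 17-1-1-2 not covered. → 29%.
Line C: tissue paper → 17-2; coated → 17-2-2; in rolls → 17-2-2-1. Scheduled 24%. quota on 17-2-2 open → in-quota 5%; Dunmara agreement on 17-3-2-2: 17-2-2-1 not covered; anti-dumping (Dunmara, 17-2): +8%; total 5% + 8% = 13%. → 13%.
Sum: 18% + 29% + 13% = 60%.

60%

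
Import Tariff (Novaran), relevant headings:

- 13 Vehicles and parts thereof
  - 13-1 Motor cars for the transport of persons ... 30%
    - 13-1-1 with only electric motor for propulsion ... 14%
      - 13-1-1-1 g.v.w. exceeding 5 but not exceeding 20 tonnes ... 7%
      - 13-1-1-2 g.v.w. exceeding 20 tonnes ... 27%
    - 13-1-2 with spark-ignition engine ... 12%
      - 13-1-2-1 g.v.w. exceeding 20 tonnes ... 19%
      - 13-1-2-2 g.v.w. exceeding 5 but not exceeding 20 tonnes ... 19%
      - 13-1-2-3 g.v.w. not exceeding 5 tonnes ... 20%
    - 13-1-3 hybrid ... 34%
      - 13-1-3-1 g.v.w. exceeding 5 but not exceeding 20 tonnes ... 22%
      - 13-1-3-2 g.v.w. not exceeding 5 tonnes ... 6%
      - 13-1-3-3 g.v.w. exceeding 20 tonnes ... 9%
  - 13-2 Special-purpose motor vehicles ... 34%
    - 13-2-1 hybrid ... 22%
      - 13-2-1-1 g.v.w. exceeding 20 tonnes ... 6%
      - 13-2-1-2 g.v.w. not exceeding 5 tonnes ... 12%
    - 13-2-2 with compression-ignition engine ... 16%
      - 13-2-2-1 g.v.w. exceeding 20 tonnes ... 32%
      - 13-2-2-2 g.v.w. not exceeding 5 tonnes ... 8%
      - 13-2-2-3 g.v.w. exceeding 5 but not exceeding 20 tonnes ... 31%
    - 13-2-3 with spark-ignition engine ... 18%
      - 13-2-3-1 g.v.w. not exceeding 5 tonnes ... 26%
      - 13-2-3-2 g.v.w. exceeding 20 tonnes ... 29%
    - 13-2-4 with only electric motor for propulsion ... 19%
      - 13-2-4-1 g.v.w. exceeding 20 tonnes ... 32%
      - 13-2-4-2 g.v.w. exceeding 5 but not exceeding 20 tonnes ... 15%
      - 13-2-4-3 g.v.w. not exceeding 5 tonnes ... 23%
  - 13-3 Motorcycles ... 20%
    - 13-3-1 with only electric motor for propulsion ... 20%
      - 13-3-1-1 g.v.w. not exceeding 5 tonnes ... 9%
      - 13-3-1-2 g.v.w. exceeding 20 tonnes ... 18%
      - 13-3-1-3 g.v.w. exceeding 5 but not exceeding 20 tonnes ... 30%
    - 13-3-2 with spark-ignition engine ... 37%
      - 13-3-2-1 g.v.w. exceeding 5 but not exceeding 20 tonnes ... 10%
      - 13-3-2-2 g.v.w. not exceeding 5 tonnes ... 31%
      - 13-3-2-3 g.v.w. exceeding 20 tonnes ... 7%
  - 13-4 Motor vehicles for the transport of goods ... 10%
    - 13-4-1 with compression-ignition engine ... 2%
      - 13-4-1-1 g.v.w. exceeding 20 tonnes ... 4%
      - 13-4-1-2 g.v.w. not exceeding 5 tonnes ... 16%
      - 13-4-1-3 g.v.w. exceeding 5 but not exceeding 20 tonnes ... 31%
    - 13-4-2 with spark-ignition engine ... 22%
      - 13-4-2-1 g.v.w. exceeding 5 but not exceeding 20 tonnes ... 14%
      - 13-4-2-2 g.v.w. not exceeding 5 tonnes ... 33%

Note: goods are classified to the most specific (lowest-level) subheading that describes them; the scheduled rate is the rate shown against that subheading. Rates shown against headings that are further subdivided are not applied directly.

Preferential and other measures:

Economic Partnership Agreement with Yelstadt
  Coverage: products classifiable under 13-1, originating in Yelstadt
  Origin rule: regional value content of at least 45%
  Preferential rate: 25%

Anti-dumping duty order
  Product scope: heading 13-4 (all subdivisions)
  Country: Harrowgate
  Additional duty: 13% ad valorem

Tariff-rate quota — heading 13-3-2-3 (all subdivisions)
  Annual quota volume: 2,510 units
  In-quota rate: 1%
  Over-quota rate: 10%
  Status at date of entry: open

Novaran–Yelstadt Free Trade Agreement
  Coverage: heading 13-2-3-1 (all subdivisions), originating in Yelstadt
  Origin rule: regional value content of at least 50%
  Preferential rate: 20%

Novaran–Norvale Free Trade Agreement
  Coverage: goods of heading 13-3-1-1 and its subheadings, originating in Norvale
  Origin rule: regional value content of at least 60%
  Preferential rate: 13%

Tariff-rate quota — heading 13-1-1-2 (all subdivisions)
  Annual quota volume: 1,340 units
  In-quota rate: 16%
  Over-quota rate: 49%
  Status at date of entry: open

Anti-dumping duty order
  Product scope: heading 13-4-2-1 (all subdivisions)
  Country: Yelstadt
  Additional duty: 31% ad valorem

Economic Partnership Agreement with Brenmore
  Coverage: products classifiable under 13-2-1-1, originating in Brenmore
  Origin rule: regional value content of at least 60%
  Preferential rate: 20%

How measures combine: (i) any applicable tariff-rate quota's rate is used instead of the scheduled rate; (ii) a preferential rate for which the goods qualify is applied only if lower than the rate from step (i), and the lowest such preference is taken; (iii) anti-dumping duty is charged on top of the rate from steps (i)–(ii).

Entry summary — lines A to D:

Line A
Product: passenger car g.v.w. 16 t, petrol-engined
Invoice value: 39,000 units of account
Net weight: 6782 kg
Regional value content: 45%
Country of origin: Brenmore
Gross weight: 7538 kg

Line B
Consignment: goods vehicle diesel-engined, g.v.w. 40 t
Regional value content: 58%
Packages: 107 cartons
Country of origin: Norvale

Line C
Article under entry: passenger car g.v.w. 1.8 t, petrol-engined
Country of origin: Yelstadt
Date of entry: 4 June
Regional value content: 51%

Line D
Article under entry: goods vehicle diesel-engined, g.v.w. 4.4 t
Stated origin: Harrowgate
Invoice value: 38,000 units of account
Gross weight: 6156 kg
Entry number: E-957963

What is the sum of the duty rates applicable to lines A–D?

72%

Line A: passenger car → 13-1; petrol-engined → 13-1-2; g.v.w. 16 t → 13-1-2-2. Scheduled 19%. Brenmore agreement on 13-2-1-1: 13-1-2-2 not covered. → 19%.
Line B: goods vehicle → 13-4; diesel-engined → 13-4-1; g.v.w. 40 t → 13-4-1-1. Scheduled 4%. Norvale agreement on 13-3-1-1: 13-4-1-1 not covered. → 4%.
Line C: passenger car → 13-1; petrol-engined → 13-1-2; g.v.w. 1.8 t → 13-1-2-3. Scheduled 20%. Yelstadt agreement on 13-1: RVC ≥ 45% → 25% available; Yelstadt agreement on 13-2-3-1: 13-1-2-3 not covered; preference 25% not lower than 20% → no reduction. → 20%.
Line D: goods vehicle → 13-4; diesel-engined → 13-4-1; g.v.w. 4.4 t → 13-4-1-2. Scheduled 16%. anti-dumping (Harrowgate, 13-4): +13%; total 16% + 13% = 29%. → 29%.
Sum: 19% + 4% + 20% + 29% = 72%.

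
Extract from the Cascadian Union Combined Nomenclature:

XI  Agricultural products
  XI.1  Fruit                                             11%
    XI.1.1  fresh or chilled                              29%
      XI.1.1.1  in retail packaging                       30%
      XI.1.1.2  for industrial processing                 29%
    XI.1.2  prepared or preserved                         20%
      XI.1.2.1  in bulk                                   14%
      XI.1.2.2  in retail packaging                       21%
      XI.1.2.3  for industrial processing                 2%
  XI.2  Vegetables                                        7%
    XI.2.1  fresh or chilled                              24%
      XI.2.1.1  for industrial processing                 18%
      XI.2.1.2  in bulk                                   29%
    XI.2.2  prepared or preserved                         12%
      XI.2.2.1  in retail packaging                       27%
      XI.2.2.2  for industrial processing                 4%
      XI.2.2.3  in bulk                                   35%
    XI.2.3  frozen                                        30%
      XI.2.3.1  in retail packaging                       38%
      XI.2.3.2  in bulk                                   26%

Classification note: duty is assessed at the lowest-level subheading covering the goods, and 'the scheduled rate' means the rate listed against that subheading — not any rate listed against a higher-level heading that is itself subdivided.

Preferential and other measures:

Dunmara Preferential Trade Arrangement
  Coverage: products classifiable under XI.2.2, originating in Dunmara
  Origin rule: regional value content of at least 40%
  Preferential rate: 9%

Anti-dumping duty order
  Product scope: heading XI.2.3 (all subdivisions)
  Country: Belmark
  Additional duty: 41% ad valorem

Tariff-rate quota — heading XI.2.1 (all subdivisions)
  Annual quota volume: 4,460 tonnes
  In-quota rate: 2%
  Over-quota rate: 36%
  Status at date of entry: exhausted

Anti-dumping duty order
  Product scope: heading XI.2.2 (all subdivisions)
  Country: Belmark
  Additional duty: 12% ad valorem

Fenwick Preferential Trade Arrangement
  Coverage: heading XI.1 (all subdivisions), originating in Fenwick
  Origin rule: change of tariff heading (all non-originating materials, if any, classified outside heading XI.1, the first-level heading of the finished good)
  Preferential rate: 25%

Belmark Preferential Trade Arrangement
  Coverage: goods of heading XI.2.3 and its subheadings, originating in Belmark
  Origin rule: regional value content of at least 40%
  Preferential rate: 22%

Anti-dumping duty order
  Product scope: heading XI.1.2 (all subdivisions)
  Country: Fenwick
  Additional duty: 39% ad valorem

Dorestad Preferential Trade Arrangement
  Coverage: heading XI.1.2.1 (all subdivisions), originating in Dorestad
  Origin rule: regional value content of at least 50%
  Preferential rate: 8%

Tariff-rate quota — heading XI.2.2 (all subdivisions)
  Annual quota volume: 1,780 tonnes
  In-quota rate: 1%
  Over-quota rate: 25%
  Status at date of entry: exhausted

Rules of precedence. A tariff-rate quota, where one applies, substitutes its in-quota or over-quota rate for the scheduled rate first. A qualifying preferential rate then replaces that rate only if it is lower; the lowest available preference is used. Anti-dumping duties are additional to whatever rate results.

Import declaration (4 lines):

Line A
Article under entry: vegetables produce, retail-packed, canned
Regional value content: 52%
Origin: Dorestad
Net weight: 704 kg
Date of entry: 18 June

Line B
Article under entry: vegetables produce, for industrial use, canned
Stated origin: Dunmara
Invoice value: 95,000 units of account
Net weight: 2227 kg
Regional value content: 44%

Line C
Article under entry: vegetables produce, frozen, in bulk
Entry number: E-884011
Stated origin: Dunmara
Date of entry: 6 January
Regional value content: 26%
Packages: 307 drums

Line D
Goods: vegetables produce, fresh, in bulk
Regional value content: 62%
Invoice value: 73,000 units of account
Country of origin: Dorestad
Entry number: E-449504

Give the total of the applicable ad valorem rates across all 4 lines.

96%

Line A: vegetables → XI.2; canned → XI.2.2; retail-packed → XI.2.2.1. Scheduled 27%. quota on XI.2.2 exhausted → over-quota 25%; Dorestad agreement on XI.1.2.1: XI.2.2.1 not covered. → 25%.
Line B: vegetables → XI.2; canned → XI.2.2; for industrial use → XI.2.2.2. Scheduled 4%. quota on XI.2.2 exhausted → over-quota 25%; Dunmara agreement on XI.2.2: RVC ≥ 40% → 9% available; preferential 9%. → 9%.
Line C: vegetables → XI.2; frozen → XI.2.3; in bulk → XI.2.3.2. Scheduled 26%. Dunmara agreement on XI.2.2: XI.2.3.2 not covered. → 26%.
Line D: vegetables → XI.2; fresh → XI.2.1; in bulk → XI.2.1.2. Scheduled 29%. quota on XI.2.1 exhausted → over-quota 36%; Dorestad agreement on XI.1.2.1: XI.2.1.2 not covered. → 36%.
Sum: 25% + 9% + 26% + 36% = 96%.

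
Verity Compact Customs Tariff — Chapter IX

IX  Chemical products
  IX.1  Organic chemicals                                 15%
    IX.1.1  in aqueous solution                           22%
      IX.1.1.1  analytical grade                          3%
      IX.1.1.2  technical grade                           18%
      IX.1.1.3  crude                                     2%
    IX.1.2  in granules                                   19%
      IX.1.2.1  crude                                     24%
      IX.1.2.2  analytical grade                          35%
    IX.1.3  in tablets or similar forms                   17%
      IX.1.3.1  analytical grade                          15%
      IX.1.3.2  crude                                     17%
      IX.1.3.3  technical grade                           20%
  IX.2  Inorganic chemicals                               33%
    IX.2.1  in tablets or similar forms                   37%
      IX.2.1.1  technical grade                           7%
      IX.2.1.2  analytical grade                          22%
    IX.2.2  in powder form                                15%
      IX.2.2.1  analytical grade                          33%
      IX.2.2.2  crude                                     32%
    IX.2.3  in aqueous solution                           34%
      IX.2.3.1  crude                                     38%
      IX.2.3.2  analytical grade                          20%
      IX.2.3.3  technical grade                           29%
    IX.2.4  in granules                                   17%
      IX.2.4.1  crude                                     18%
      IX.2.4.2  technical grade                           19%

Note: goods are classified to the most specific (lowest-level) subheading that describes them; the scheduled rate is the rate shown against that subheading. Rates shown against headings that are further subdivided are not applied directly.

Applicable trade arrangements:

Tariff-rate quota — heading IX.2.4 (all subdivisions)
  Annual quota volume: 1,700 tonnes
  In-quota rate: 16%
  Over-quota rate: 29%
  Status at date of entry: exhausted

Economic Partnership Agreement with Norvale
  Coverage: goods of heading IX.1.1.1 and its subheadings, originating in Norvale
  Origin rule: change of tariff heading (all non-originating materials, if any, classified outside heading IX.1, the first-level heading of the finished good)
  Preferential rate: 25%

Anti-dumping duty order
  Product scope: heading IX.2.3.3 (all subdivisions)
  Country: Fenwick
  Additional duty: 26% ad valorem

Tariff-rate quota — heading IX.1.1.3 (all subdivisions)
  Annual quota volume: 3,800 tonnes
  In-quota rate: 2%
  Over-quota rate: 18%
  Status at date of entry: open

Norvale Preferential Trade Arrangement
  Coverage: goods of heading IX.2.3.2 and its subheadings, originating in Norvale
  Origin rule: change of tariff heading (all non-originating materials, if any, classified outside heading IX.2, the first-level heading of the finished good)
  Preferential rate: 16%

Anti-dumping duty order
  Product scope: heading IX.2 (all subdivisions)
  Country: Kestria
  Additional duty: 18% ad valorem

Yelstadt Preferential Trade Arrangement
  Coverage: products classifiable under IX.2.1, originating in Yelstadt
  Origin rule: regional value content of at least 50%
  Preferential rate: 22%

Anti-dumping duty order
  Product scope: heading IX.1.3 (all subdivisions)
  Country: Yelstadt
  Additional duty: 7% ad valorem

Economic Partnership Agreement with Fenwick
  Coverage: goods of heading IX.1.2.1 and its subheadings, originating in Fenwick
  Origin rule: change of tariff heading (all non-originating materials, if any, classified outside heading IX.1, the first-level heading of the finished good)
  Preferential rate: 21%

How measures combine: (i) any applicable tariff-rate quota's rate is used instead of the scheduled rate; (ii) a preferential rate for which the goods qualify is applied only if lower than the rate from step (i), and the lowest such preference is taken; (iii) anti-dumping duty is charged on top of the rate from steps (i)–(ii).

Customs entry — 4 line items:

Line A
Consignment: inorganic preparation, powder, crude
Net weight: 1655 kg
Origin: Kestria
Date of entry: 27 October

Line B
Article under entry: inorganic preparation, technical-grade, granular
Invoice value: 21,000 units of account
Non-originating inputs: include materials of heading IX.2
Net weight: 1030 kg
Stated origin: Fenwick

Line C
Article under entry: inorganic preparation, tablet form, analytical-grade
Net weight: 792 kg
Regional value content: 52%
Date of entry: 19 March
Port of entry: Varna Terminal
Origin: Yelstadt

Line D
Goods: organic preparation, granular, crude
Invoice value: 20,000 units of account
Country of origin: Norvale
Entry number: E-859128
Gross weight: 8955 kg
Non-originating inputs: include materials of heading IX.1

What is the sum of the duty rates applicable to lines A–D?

Line A: inorganic → IX.2; powder → IX.2.2; crude → IX.2.2.2. Scheduled 32%. anti-dumping (Kestria, IX.2): +18%; total 32% + 18% = 50%. → 50%.
Line B: inorganic → IX.2; granular → IX.2.4; technical-grade → IX.2.4.2. Scheduled 19%. quota on IX.2.4 exhausted → over-quota 29%; Fenwick agreement on IX.1.2.1: IX.2.4.2 not covered. → 29%.
Line C: inorganic → IX.2; tablet form → IX.2.1; analytical-grade → IX.2.1.2. Scheduled 22%. Yelstadt agreement on IX.2.1: RVC ≥ 50% → 22% available; preference 22% not lower than 22% → no reduction. → 22%.
Line D: organic → IX.1; granular → IX.1.2; crude → IX.1.2.1. Scheduled 24%. Norvale agreement on IX.1.1.1: IX.1.2.1 not covered; Norvale agreement on IX.2.3.2: IX.1.2.1 not covered. → 24%.
Sum: 50% + 29% + 22% + 24% = 125%.

125%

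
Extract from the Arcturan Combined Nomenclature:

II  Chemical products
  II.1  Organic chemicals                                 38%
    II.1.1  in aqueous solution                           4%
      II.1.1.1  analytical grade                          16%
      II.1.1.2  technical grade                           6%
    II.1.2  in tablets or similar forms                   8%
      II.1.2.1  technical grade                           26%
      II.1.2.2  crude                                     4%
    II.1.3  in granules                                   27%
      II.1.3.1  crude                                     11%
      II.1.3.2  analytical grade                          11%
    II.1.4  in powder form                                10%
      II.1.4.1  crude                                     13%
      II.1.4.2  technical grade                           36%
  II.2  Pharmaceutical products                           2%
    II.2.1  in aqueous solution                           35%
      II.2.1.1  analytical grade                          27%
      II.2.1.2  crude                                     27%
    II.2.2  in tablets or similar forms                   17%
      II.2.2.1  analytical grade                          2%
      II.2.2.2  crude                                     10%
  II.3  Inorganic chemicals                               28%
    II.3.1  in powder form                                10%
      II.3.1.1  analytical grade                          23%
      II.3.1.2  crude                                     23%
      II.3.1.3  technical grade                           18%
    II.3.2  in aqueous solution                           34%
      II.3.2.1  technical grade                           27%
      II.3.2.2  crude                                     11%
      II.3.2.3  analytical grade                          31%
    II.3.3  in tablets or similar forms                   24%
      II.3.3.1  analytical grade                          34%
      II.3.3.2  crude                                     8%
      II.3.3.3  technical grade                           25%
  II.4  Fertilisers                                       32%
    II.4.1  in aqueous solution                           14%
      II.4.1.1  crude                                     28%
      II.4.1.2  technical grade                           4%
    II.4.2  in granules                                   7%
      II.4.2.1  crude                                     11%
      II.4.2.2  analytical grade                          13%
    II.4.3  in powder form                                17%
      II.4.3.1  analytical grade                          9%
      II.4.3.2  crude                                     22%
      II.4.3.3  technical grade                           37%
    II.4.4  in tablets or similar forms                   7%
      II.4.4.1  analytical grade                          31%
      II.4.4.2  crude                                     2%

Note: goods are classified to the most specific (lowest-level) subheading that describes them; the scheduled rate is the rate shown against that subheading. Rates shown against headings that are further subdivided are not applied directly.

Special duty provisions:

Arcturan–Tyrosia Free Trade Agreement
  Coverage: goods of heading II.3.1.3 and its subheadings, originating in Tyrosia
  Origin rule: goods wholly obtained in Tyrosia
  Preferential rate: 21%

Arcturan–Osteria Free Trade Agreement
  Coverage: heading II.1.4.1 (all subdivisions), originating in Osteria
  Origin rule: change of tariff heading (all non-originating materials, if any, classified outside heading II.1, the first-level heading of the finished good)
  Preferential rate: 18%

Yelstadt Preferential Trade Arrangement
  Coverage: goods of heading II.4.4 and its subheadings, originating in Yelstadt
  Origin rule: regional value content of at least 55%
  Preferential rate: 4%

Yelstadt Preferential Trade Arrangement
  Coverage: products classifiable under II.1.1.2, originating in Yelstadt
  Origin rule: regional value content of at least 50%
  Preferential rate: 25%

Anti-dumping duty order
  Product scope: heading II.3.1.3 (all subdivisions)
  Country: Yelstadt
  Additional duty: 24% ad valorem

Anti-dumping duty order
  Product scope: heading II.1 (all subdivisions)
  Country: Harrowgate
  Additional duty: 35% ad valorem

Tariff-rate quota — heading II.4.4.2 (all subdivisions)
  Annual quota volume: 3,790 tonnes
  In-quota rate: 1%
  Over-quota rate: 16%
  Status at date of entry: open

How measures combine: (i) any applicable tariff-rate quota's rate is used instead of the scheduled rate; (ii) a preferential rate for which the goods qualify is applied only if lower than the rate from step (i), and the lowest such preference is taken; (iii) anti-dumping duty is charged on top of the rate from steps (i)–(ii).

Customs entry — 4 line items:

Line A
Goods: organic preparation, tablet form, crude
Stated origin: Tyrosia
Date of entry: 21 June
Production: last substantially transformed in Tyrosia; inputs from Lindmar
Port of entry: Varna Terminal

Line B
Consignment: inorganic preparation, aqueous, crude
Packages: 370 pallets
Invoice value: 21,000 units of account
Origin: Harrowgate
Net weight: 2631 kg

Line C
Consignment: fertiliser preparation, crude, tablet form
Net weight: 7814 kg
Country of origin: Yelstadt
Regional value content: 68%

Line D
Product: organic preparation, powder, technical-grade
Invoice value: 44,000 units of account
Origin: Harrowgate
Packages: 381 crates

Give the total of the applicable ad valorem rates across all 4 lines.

Line A: organic → II.1; tablet form → II.1.2; crude → II.1.2.2. Scheduled 4%. Tyrosia agreement on II.3.1.3: II.1.2.2 not covered. → 4%.
Line B: inorganic → II.3; aqueous → II.3.2; crude → II.3.2.2. Scheduled 11%. No special measure applies. → 11%.
Line C: fertiliser → II.4; tablet form → II.4.4; crude → II.4.4.2. Scheduled 2%. quota on II.4.4.2 open → in-quota 1%; Yelstadt agreement on II.4.4: RVC ≥ 55% → 4% available; Yelstadt agreement on II.1.1.2: II.4.4.2 not covered; preference 4% not lower than 1% → no reduction. → 1%.
Line D: organic → II.1; powder → II.1.4; technical-grade → II.1.4.2. Scheduled 36%. anti-dumping (Harrowgate, II.1): +35%; total 36% + 35% = 71%. → 71%.
Sum: 4% + 11% + 1% + 71% = 87%.

87%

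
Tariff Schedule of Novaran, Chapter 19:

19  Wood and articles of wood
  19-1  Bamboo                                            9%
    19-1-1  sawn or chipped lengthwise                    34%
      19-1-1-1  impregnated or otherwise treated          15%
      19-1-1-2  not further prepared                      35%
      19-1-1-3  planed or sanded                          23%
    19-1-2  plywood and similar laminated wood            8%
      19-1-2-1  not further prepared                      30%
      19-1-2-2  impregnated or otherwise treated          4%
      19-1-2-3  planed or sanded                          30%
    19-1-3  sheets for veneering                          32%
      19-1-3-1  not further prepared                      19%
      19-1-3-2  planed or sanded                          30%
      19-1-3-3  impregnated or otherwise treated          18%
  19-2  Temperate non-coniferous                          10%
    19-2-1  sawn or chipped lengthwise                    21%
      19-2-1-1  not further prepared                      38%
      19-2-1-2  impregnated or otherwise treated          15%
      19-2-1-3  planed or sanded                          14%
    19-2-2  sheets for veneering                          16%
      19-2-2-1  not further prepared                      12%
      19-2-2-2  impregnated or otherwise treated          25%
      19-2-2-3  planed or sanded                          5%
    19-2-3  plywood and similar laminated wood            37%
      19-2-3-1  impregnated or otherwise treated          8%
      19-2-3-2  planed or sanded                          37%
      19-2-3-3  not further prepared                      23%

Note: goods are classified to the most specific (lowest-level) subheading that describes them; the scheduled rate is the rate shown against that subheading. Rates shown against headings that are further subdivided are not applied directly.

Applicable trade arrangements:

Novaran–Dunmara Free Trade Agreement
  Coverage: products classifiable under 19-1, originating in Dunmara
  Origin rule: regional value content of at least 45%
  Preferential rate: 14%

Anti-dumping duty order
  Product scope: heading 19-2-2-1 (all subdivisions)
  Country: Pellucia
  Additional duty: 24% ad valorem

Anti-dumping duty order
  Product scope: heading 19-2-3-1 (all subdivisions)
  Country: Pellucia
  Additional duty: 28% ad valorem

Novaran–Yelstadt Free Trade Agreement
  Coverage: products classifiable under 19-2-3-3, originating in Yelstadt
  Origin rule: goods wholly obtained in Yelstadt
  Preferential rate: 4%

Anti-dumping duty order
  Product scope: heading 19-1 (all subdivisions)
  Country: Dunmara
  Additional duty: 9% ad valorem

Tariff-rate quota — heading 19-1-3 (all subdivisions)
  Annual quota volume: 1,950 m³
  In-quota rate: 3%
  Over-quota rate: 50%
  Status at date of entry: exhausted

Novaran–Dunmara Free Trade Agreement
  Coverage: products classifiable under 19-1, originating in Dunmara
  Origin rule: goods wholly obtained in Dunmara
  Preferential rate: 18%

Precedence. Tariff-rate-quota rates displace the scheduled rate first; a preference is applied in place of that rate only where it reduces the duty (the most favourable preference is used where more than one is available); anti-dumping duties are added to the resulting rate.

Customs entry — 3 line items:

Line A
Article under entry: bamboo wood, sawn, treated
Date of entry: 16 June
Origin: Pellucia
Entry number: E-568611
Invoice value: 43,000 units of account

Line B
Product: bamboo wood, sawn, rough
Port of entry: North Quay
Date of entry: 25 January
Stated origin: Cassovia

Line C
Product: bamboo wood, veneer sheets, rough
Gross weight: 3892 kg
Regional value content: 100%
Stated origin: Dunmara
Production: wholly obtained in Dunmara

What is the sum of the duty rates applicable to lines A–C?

73%

Line A: bamboo → 19-1; sawn → 19-1-1; treated → 19-1-1-1. Scheduled 15%. No special measure applies. → 15%.
Line B: bamboo → 19-1; sawn → 19-1-1; rough → 19-1-1-2. Scheduled 35%. No special measure applies. → 35%.
Line C: bamboo → 19-1; veneer sheets → 19-1-3; rough → 19-1-3-1. Scheduled 19%. quota on 19-1-3 exhausted → over-quota 50%; Dunmara agreement on 19-1: RVC ≥ 45% → 14% available; Dunmara agreement on 19-1: wholly obtained → 18% available; preferential 14%; anti-dumping (Dunmara, 19-1): +9%; total 14% + 9% = 23%. → 23%.
Sum: 15% + 35% + 23% = 73%.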